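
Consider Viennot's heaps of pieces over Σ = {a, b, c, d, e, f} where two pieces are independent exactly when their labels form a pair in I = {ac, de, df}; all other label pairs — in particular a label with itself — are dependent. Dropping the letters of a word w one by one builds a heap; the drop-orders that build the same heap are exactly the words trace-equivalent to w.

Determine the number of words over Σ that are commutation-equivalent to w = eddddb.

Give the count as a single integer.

5

drop 0:e onto floor
drop 1:d onto floor
drop 2:d onto {1:d}
drop 3:d onto {2:d}
drop 4:d onto {3:d}
drop 5:b onto {0:e, 4:d}
ground layer = {0:e, 1:d}
drop-orders for the pieces not yet dropped (sum over which currently-grounded one goes next):
  1 to go: {5} 1
  2 to go: {0,5} 1  {4,5} 1
  3 to go: {0,4,5} 2  {3,4,5} 1
  4 to go: {0,3,4,5} 3  {2,3,4,5} 1
  if 0:e drops first: 1 orders
  if 1:d drops first: 4 orders
heap linearizations: 5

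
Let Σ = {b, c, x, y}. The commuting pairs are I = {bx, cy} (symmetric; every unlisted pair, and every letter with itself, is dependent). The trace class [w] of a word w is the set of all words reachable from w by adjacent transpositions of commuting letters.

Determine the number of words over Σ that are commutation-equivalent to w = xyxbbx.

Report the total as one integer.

0(x) covers ∅
1(y) covers 0:x
2(x) covers 1:y
3(b) covers 1:y
4(b) covers 3:b
5(x) covers 2:x
floor of heap: 0:x
completions by unplaced set U, small U first (add the entries for U minus each lowest piece of U):
  |U|=1: {4}:1  {5}:1
  |U|=2: {2,5}:1  {3,4}:1  {4,5}:2
  |U|=3: {2,4,5}:3  {3,4,5}:3
  |U|=4: {2,3,4,5}:6
  start at 0(x): 6

6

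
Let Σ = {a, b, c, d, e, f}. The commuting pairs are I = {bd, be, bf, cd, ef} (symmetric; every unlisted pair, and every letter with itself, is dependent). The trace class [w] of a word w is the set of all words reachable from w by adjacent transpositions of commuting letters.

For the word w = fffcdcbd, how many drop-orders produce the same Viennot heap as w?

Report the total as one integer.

10

drop 0:f onto floor
drop 1:f onto {0:f}
drop 2:f onto {1:f}
drop 3:c onto {2:f}
drop 4:d onto {2:f}
drop 5:c onto {3:c}
drop 6:b onto {5:c}
drop 7:d onto {4:d}
ground layer = {0:f}
drop-orders for the pieces not yet dropped (sum over which currently-grounded one goes next):
  1 to go: {6} 1  {7} 1
  2 to go: {4,7} 1  {5,6} 1  {6,7} 2
  3 to go: {3,5,6} 1  {4,6,7} 3  {5,6,7} 3
  4 to go: {3,5,6,7} 4  {4,5,6,7} 6
  5 to go: {3,4,5,6,7} 10
  6 to go: {2,3,4,5,6,7} 10
  if 0:f drops first: 10 orders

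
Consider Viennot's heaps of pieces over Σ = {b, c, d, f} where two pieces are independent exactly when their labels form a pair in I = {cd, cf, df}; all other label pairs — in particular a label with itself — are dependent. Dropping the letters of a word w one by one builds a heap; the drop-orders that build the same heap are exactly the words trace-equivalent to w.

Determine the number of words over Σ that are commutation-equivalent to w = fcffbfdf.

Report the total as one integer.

piece 0:f — minimal
piece 1:c — minimal
piece 2:f rests on {0:f}
piece 3:f rests on {2:f}
piece 4:b rests on {1:c, 3:f}
piece 5:f rests on {4:b}
piece 6:d rests on {4:b}
piece 7:f rests on {5:f}
minimal pieces: {0:f, 1:c}
ways to finish when only these pieces remain (= sum over removing one remaining piece with nothing left below it):
  1 left: {6}→1  {7}→1
  2 left: {5,7}→1  {6,7}→2
  3 left: {5,6,7}→3
  4 left: {4,5,6,7}→3
  5 left: {1,4,5,6,7}→3  {3,4,5,6,7}→3
  6 left: {1,3,4,5,6,7}→6  {2,3,4,5,6,7}→3
  placing 0:f first → 9 extensions
  placing 1:c first → 3 extensions
total linear extensions = 12

12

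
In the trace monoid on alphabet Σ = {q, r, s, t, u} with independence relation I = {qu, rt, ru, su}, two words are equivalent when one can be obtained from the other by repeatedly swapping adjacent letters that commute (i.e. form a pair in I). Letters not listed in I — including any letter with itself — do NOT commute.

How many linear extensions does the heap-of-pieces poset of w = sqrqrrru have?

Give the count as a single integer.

drop 0:s onto floor
drop 1:q onto {0:s}
drop 2:r onto {1:q}
drop 3:q onto {2:r}
drop 4:r onto {3:q}
drop 5:r onto {4:r}
drop 6:r onto {5:r}
drop 7:u onto floor
ground layer = {0:s, 7:u}
drop-orders for the pieces not yet dropped (sum over which currently-grounded one goes next):
  1 to go: {6} 1  {7} 1
  2 to go: {5,6} 1  {6,7} 2
  3 to go: {4,5,6} 1  {5,6,7} 3
  4 to go: {3,4,5,6} 1  {4,5,6,7} 4
  5 to go: {2,3,4,5,6} 1  {3,4,5,6,7} 5
  6 to go: {1,2,3,4,5,6} 1  {2,3,4,5,6,7} 6
  if 0:s drops first: 7 orders
  if 7:u drops first: 1 orders
heap linearizations: 8

8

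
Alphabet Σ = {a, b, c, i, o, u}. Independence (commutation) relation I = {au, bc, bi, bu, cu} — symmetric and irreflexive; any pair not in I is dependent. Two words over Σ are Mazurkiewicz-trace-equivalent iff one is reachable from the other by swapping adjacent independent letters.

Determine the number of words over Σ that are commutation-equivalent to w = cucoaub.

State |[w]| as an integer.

piece 0:c — minimal
piece 1:u — minimal
piece 2:c rests on {0:c}
piece 3:o rests on {1:u, 2:c}
piece 4:a rests on {3:o}
piece 5:u rests on {3:o}
piece 6:b rests on {4:a}
minimal pieces: {0:c, 1:u}
ways to finish when only these pieces remain (= sum over removing one remaining piece with nothing left below it):
  1 left: {5}→1  {6}→1
  2 left: {4,6}→1  {5,6}→2
  3 left: {4,5,6}→3
  4 left: {3,4,5,6}→3
  5 left: {1,3,4,5,6}→3  {2,3,4,5,6}→3
  placing 0:c first → 6 extensions
  placing 1:u first → 3 extensions
total linear extensions = 9

9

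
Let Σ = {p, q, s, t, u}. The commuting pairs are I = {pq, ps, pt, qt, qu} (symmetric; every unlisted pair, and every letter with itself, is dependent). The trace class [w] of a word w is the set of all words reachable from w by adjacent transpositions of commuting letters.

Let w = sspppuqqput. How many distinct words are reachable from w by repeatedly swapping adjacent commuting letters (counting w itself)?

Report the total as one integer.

215

#0=s has no predecessor
#1=s depends on [0:s]
#2=p has no predecessor
#3=p depends on [2:p]
#4=p depends on [3:p]
#5=u depends on [1:s, 4:p]
#6=q depends on [1:s]
#7=q depends on [6:q]
#8=p depends on [5:u]
#9=u depends on [8:p]
#10=t depends on [9:u]
sources: [0:s, 2:p]
N(rest) = Σ N(rest − s) over sources s of rest; N(one piece) = 1:
  size 1 → [7]=1  [10]=1
  size 2 → [6,7]=1  [7,10]=2  [9,10]=1
  size 3 → [6,7,10]=3  [7,9,10]=3  [8,9,10]=1
  size 4 → [5,8,9,10]=1  [6,7,9,10]=6  [7,8,9,10]=4
  size 5 → [4,5,8,9,10]=1  [5,7,8,9,10]=5  [6,7,8,9,10]=10
  size 6 → [3,4,5,8,9,10]=1  [4,5,7,8,9,10]=6  [5,6,7,8,9,10]=15
  size 7 → [1,5,6,7,8,9,10]=15  [2,3,4,5,8,9,10]=1  [3,4,5,7,8,9,10]=7  [4,5,6,7,8,9,10]=21
  size 8 → [0,1,5,6,7,8,9,10]=15  [1,4,5,6,7,8,9,10]=36  [2,3,4,5,7,8,9,10]=8  [3,4,5,6,7,8,9,10]=28
  size 9 → [0,1,4,5,6,7,8,9,10]=51  [1,3,4,5,6,7,8,9,10]=64  [2,3,4,5,6,7,8,9,10]=36
  first=0(s) contributes 100
  first=2(p) contributes 115
|[w]| = 215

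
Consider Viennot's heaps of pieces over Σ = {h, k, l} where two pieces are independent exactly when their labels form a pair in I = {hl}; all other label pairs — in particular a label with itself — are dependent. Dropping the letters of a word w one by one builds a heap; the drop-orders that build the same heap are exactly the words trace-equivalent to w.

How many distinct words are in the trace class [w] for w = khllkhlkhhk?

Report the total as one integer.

piece 0:k — minimal
piece 1:h rests on {0:k}
piece 2:l rests on {0:k}
piece 3:l rests on {2:l}
piece 4:k rests on {1:h, 3:l}
piece 5:h rests on {4:k}
piece 6:l rests on {4:k}
piece 7:k rests on {5:h, 6:l}
piece 8:h rests on {7:k}
piece 9:h rests on {8:h}
piece 10:k rests on {9:h}
minimal pieces: {0:k}
ways to finish when only these pieces remain (= sum over removing one remaining piece with nothing left below it):
  1 left: {10}→1
  2 left: {9,10}→1
  3 left: {8,9,10}→1
  4 left: {7,8,9,10}→1
  5 left: {5,7,8,9,10}→1  {6,7,8,9,10}→1
  6 left: {5,6,7,8,9,10}→2
  7 left: {4,5,6,7,8,9,10}→2
  8 left: {1,4,5,6,7,8,9,10}→2  {3,4,5,6,7,8,9,10}→2
  9 left: {1,3,4,5,6,7,8,9,10}→4  {2,3,4,5,6,7,8,9,10}→2
  placing 0:k first → 6 extensions

6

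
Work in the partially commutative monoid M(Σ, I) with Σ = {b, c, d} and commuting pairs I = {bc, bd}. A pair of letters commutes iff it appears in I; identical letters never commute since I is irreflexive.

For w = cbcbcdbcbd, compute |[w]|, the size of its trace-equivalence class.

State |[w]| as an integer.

210

#0=c has no predecessor
#1=b has no predecessor
#2=c depends on [0:c]
#3=b depends on [1:b]
#4=c depends on [2:c]
#5=d depends on [4:c]
#6=b depends on [3:b]
#7=c depends on [5:d]
#8=b depends on [6:b]
#9=d depends on [7:c]
sources: [0:c, 1:b]
N(rest) = Σ N(rest − s) over sources s of rest; N(one piece) = 1:
  size 1 → [8]=1  [9]=1
  size 2 → [6,8]=1  [7,9]=1  [8,9]=2
  size 3 → [3,6,8]=1  [5,7,9]=1  [6,8,9]=3  [7,8,9]=3
  size 4 → [1,3,6,8]=1  [3,6,8,9]=4  [4,5,7,9]=1  [5,7,8,9]=4  [6,7,8,9]=6
  size 5 → [1,3,6,8,9]=5  [2,4,5,7,9]=1  [3,6,7,8,9]=10  [4,5,7,8,9]=5  [5,6,7,8,9]=10
  size 6 → [0,2,4,5,7,9]=1  [1,3,6,7,8,9]=15  [2,4,5,7,8,9]=6  [3,5,6,7,8,9]=20  [4,5,6,7,8,9]=15
  size 7 → [0,2,4,5,7,8,9]=7  [1,3,5,6,7,8,9]=35  [2,4,5,6,7,8,9]=21  [3,4,5,6,7,8,9]=35
  size 8 → [0,2,4,5,6,7,8,9]=28  [1,3,4,5,6,7,8,9]=70  [2,3,4,5,6,7,8,9]=56
  first=0(c) contributes 126
  first=1(b) contributes 84
|[w]| = 210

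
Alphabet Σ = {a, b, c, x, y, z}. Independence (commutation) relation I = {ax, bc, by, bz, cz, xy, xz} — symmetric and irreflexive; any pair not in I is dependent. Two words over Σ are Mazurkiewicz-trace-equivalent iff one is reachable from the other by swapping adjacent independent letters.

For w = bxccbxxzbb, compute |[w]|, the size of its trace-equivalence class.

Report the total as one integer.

piece 0:b — minimal
piece 1:x rests on {0:b}
piece 2:c rests on {1:x}
piece 3:c rests on {2:c}
piece 4:b rests on {1:x}
piece 5:x rests on {3:c, 4:b}
piece 6:x rests on {5:x}
piece 7:z — minimal
piece 8:b rests on {6:x}
piece 9:b rests on {8:b}
minimal pieces: {0:b, 7:z}
ways to finish when only these pieces remain (= sum over removing one remaining piece with nothing left below it):
  1 left: {7}→1  {9}→1
  2 left: {7,9}→2  {8,9}→1
  3 left: {6,8,9}→1  {7,8,9}→3
  4 left: {5,6,8,9}→1  {6,7,8,9}→4
  5 left: {3,5,6,8,9}→1  {4,5,6,8,9}→1  {5,6,7,8,9}→5
  6 left: {2,3,5,6,8,9}→1  {3,4,5,6,8,9}→2  {3,5,6,7,8,9}→6  {4,5,6,7,8,9}→6
  7 left: {2,3,4,5,6,8,9}→3  {2,3,5,6,7,8,9}→7  {3,4,5,6,7,8,9}→14
  8 left: {1,2,3,4,5,6,8,9}→3  {2,3,4,5,6,7,8,9}→24
  placing 0:b first → 27 extensions
  placing 7:z first → 3 extensions
total linear extensions = 30

30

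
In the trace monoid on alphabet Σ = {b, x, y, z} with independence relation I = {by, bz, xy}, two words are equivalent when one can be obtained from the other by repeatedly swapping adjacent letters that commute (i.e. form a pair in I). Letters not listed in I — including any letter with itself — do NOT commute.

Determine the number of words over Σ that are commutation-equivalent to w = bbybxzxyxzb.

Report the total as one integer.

piece 0:b — minimal
piece 1:b rests on {0:b}
piece 2:y — minimal
piece 3:b rests on {1:b}
piece 4:x rests on {3:b}
piece 5:z rests on {2:y, 4:x}
piece 6:x rests on {5:z}
piece 7:y rests on {5:z}
piece 8:x rests on {6:x}
piece 9:z rests on {7:y, 8:x}
piece 10:b rests on {8:x}
minimal pieces: {0:b, 2:y}
ways to finish when only these pieces remain (= sum over removing one remaining piece with nothing left below it):
  1 left: {9}→1  {10}→1
  2 left: {7,9}→1  {9,10}→2
  3 left: {7,9,10}→3  {8,9,10}→2
  4 left: {6,8,9,10}→2  {7,8,9,10}→5
  5 left: {6,7,8,9,10}→7
  6 left: {5,6,7,8,9,10}→7
  7 left: {2,5,6,7,8,9,10}→7  {4,5,6,7,8,9,10}→7
  8 left: {2,4,5,6,7,8,9,10}→14  {3,4,5,6,7,8,9,10}→7
  9 left: {1,3,4,5,6,7,8,9,10}→7  {2,3,4,5,6,7,8,9,10}→21
  placing 0:b first → 28 extensions
  placing 2:y first → 7 extensions
total linear extensions = 35

35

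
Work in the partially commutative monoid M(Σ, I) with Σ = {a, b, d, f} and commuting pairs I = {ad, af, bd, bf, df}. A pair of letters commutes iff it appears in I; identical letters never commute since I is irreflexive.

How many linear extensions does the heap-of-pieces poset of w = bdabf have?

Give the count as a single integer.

#0=b has no predecessor
#1=d has no predecessor
#2=a depends on [0:b]
#3=b depends on [2:a]
#4=f has no predecessor
sources: [0:b, 1:d, 4:f]
N(rest) = Σ N(rest − s) over sources s of rest; N(one piece) = 1:
  size 1 → [1]=1  [3]=1  [4]=1
  size 2 → [1,3]=2  [1,4]=2  [2,3]=1  [3,4]=2
  size 3 → [0,2,3]=1  [1,2,3]=3  [1,3,4]=6  [2,3,4]=3
  first=0(b) contributes 12
  first=1(d) contributes 4
  first=4(f) contributes 4
|[w]| = 20

20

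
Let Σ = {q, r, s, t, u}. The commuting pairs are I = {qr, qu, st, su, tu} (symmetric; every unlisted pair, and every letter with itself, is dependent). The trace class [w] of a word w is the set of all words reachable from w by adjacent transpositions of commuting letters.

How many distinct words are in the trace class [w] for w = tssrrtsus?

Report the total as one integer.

36

drop 0:t onto floor
drop 1:s onto floor
drop 2:s onto {1:s}
drop 3:r onto {0:t, 2:s}
drop 4:r onto {3:r}
drop 5:t onto {4:r}
drop 6:s onto {4:r}
drop 7:u onto {4:r}
drop 8:s onto {6:s}
ground layer = {0:t, 1:s}
drop-orders for the pieces not yet dropped (sum over which currently-grounded one goes next):
  1 to go: {5} 1  {7} 1  {8} 1
  2 to go: {5,7} 2  {5,8} 2  {6,8} 1  {7,8} 2
  3 to go: {5,6,8} 3  {5,7,8} 6  {6,7,8} 3
  4 to go: {5,6,7,8} 12
  5 to go: {4,5,6,7,8} 12
  6 to go: {3,4,5,6,7,8} 12
  7 to go: {0,3,4,5,6,7,8} 12  {2,3,4,5,6,7,8} 12
  if 0:t drops first: 12 orders
  if 1:s drops first: 24 orders
heap linearizations: 36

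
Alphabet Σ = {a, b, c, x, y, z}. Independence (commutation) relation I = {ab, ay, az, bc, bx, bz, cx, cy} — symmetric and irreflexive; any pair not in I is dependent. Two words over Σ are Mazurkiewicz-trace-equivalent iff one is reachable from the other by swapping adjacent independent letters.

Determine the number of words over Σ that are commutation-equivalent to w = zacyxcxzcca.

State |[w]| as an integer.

26

0(z) covers ∅
1(a) covers ∅
2(c) covers 0:z, 1:a
3(y) covers 0:z
4(x) covers 1:a, 3:y
5(c) covers 2:c
6(x) covers 4:x
7(z) covers 5:c, 6:x
8(c) covers 7:z
9(c) covers 8:c
10(a) covers 9:c
floor of heap: 0:z, 1:a
completions by unplaced set U, small U first (add the entries for U minus each lowest piece of U):
  |U|=1: {10}:1
  |U|=2: {9,10}:1
  |U|=3: {8,9,10}:1
  |U|=4: {7,8,9,10}:1
  |U|=5: {5,7,8,9,10}:1  {6,7,8,9,10}:1
  |U|=6: {2,5,7,8,9,10}:1  {4,6,7,8,9,10}:1  {5,6,7,8,9,10}:2
  |U|=7: {2,5,6,7,8,9,10}:3  {3,4,6,7,8,9,10}:1  {4,5,6,7,8,9,10}:3
  |U|=8: {2,4,5,6,7,8,9,10}:6  {3,4,5,6,7,8,9,10}:4
  |U|=9: {1,2,4,5,6,7,8,9,10}:6  {2,3,4,5,6,7,8,9,10}:10
  start at 0(z): 16
  start at 1(a): 10
sum over floor = 26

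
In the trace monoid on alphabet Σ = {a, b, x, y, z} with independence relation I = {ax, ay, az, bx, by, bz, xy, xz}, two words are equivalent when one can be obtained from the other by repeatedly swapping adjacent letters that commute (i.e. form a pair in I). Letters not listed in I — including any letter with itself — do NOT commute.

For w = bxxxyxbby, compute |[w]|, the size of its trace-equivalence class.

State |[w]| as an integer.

1260

#0=b has no predecessor
#1=x has no predecessor
#2=x depends on [1:x]
#3=x depends on [2:x]
#4=y has no predecessor
#5=x depends on [3:x]
#6=b depends on [0:b]
#7=b depends on [6:b]
#8=y depends on [4:y]
sources: [0:b, 1:x, 4:y]
N(rest) = Σ N(rest − s) over sources s of rest; N(one piece) = 1:
  size 1 → [5]=1  [7]=1  [8]=1
  size 2 → [3,5]=1  [4,8]=1  [5,7]=2  [5,8]=2  [6,7]=1  [7,8]=2
  size 3 → [0,6,7]=1  [2,3,5]=1  [3,5,7]=3  [3,5,8]=3  [4,5,8]=3  [4,7,8]=3  [5,6,7]=3  [5,7,8]=6  [6,7,8]=3
  size 4 → [0,5,6,7]=4  [0,6,7,8]=4  [1,2,3,5]=1  [2,3,5,7]=4  [2,3,5,8]=4  [3,4,5,8]=6  [3,5,6,7]=6  [3,5,7,8]=12  [4,5,7,8]=12  [4,6,7,8]=6  [5,6,7,8]=12
  size 5 → [0,3,5,6,7]=10  [0,4,6,7,8]=10  [0,5,6,7,8]=20  [1,2,3,5,7]=5  [1,2,3,5,8]=5  [2,3,4,5,8]=10  [2,3,5,6,7]=10  [2,3,5,7,8]=20  [3,4,5,7,8]=30  [3,5,6,7,8]=30  [4,5,6,7,8]=30
  size 6 → [0,2,3,5,6,7]=20  [0,3,5,6,7,8]=60  [0,4,5,6,7,8]=60  [1,2,3,4,5,8]=15  [1,2,3,5,6,7]=15  [1,2,3,5,7,8]=30  [2,3,4,5,7,8]=60  [2,3,5,6,7,8]=60  [3,4,5,6,7,8]=90
  size 7 → [0,1,2,3,5,6,7]=35  [0,2,3,5,6,7,8]=140  [0,3,4,5,6,7,8]=210  [1,2,3,4,5,7,8]=105  [1,2,3,5,6,7,8]=105  [2,3,4,5,6,7,8]=210
  first=0(b) contributes 420
  first=1(x) contributes 560
  first=4(y) contributes 280
|[w]| = 1260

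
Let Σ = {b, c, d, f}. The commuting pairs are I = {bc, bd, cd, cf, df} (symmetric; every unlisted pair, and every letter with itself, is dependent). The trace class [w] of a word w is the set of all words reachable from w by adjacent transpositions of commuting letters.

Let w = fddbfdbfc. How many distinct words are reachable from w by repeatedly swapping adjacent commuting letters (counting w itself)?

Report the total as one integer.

#0=f has no predecessor
#1=d has no predecessor
#2=d depends on [1:d]
#3=b depends on [0:f]
#4=f depends on [3:b]
#5=d depends on [2:d]
#6=b depends on [4:f]
#7=f depends on [6:b]
#8=c has no predecessor
sources: [0:f, 1:d, 8:c]
N(rest) = Σ N(rest − s) over sources s of rest; N(one piece) = 1:
  size 1 → [5]=1  [7]=1  [8]=1
  size 2 → [2,5]=1  [5,7]=2  [5,8]=2  [6,7]=1  [7,8]=2
  size 3 → [1,2,5]=1  [2,5,7]=3  [2,5,8]=3  [4,6,7]=1  [5,6,7]=3  [5,7,8]=6  [6,7,8]=3
  size 4 → [1,2,5,7]=4  [1,2,5,8]=4  [2,5,6,7]=6  [2,5,7,8]=12  [3,4,6,7]=1  [4,5,6,7]=4  [4,6,7,8]=4  [5,6,7,8]=12
  size 5 → [0,3,4,6,7]=1  [1,2,5,6,7]=10  [1,2,5,7,8]=20  [2,4,5,6,7]=10  [2,5,6,7,8]=30  [3,4,5,6,7]=5  [3,4,6,7,8]=5  [4,5,6,7,8]=20
  size 6 → [0,3,4,5,6,7]=6  [0,3,4,6,7,8]=6  [1,2,4,5,6,7]=20  [1,2,5,6,7,8]=60  [2,3,4,5,6,7]=15  [2,4,5,6,7,8]=60  [3,4,5,6,7,8]=30
  size 7 → [0,2,3,4,5,6,7]=21  [0,3,4,5,6,7,8]=42  [1,2,3,4,5,6,7]=35  [1,2,4,5,6,7,8]=140  [2,3,4,5,6,7,8]=105
  first=0(f) contributes 280
  first=1(d) contributes 168
  first=8(c) contributes 56
|[w]| = 504

504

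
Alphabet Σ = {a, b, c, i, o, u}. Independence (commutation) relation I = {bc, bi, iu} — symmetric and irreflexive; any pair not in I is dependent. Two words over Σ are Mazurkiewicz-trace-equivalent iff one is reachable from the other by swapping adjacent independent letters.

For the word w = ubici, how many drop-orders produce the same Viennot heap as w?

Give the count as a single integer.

7

piece 0:u — minimal
piece 1:b rests on {0:u}
piece 2:i — minimal
piece 3:c rests on {0:u, 2:i}
piece 4:i rests on {3:c}
minimal pieces: {0:u, 2:i}
ways to finish when only these pieces remain (= sum over removing one remaining piece with nothing left below it):
  1 left: {1}→1  {4}→1
  2 left: {1,4}→2  {3,4}→1
  3 left: {1,3,4}→3  {2,3,4}→1
  placing 0:u first → 4 extensions
  placing 2:i first → 3 extensions
total linear extensions = 7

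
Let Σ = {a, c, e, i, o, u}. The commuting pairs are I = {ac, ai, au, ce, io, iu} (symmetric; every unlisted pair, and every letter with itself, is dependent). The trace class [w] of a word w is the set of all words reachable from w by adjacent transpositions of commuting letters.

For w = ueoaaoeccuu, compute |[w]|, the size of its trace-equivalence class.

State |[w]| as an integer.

#0=u has no predecessor
#1=e depends on [0:u]
#2=o depends on [1:e]
#3=a depends on [2:o]
#4=a depends on [3:a]
#5=o depends on [4:a]
#6=e depends on [5:o]
#7=c depends on [5:o]
#8=c depends on [7:c]
#9=u depends on [6:e, 8:c]
#10=u depends on [9:u]
sources: [0:u]
N(rest) = Σ N(rest − s) over sources s of rest; N(one piece) = 1:
  size 1 → [10]=1
  size 2 → [9,10]=1
  size 3 → [6,9,10]=1  [8,9,10]=1
  size 4 → [6,8,9,10]=2  [7,8,9,10]=1
  size 5 → [6,7,8,9,10]=3
  size 6 → [5,6,7,8,9,10]=3
  size 7 → [4,5,6,7,8,9,10]=3
  size 8 → [3,4,5,6,7,8,9,10]=3
  size 9 → [2,3,4,5,6,7,8,9,10]=3
  first=0(u) contributes 3

3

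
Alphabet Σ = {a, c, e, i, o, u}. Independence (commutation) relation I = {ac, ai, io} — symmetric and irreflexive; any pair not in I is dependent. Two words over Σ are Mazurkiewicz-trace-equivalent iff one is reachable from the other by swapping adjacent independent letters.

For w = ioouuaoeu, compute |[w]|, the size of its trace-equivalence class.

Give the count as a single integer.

3

0(i) covers ∅
1(o) covers ∅
2(o) covers 1:o
3(u) covers 0:i, 2:o
4(u) covers 3:u
5(a) covers 4:u
6(o) covers 5:a
7(e) covers 6:o
8(u) covers 7:e
floor of heap: 0:i, 1:o
completions by unplaced set U, small U first (add the entries for U minus each lowest piece of U):
  |U|=1: {8}:1
  |U|=2: {7,8}:1
  |U|=3: {6,7,8}:1
  |U|=4: {5,6,7,8}:1
  |U|=5: {4,5,6,7,8}:1
  |U|=6: {3,4,5,6,7,8}:1
  |U|=7: {0,3,4,5,6,7,8}:1  {2,3,4,5,6,7,8}:1
  start at 0(i): 1
  start at 1(o): 2
sum over floor = 3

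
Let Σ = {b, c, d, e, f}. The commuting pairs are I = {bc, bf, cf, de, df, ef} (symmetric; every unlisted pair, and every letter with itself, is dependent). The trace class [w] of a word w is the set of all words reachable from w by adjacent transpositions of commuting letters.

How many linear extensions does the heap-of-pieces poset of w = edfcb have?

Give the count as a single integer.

drop 0:e onto floor
drop 1:d onto floor
drop 2:f onto floor
drop 3:c onto {0:e, 1:d}
drop 4:b onto {0:e, 1:d}
ground layer = {0:e, 1:d, 2:f}
drop-orders for the pieces not yet dropped (sum over which currently-grounded one goes next):
  1 to go: {2} 1  {3} 1  {4} 1
  2 to go: {2,3} 2  {2,4} 2  {3,4} 2
  3 to go: {0,3,4} 2  {1,3,4} 2  {2,3,4} 6
  if 0:e drops first: 8 orders
  if 1:d drops first: 8 orders
  if 2:f drops first: 4 orders
heap linearizations: 20

20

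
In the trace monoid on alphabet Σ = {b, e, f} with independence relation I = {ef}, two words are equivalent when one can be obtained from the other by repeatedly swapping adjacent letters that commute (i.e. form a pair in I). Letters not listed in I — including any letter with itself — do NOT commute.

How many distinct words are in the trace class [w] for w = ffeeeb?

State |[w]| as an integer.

10

#0=f has no predecessor
#1=f depends on [0:f]
#2=e has no predecessor
#3=e depends on [2:e]
#4=e depends on [3:e]
#5=b depends on [1:f, 4:e]
sources: [0:f, 2:e]
N(rest) = Σ N(rest − s) over sources s of rest; N(one piece) = 1:
  size 1 → [5]=1
  size 2 → [1,5]=1  [4,5]=1
  size 3 → [0,1,5]=1  [1,4,5]=2  [3,4,5]=1
  size 4 → [0,1,4,5]=3  [1,3,4,5]=3  [2,3,4,5]=1
  first=0(f) contributes 4
  first=2(e) contributes 6
|[w]| = 10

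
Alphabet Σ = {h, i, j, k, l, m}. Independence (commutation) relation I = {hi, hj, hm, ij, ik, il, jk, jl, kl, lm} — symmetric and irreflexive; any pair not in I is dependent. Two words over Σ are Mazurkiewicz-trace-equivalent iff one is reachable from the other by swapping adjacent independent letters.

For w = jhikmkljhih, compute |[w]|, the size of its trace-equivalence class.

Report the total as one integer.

#0=j has no predecessor
#1=h has no predecessor
#2=i has no predecessor
#3=k depends on [1:h]
#4=m depends on [0:j, 2:i, 3:k]
#5=k depends on [4:m]
#6=l depends on [1:h]
#7=j depends on [4:m]
#8=h depends on [5:k, 6:l]
#9=i depends on [4:m]
#10=h depends on [8:h]
sources: [0:j, 1:h, 2:i]
N(rest) = Σ N(rest − s) over sources s of rest; N(one piece) = 1:
  size 1 → [7]=1  [9]=1  [10]=1
  size 2 → [7,9]=2  [7,10]=2  [8,10]=1  [9,10]=2
  size 3 → [5,8,10]=1  [6,8,10]=1  [7,8,10]=3  [7,9,10]=6  [8,9,10]=3
  size 4 → [5,6,8,10]=2  [5,7,8,10]=4  [5,8,9,10]=4  [6,7,8,10]=4  [6,8,9,10]=4  [7,8,9,10]=12
  size 5 → [5,6,7,8,10]=10  [5,6,8,9,10]=10  [5,7,8,9,10]=20  [6,7,8,9,10]=20
  size 6 → [4,5,7,8,9,10]=20  [5,6,7,8,9,10]=60
  size 7 → [0,4,5,7,8,9,10]=20  [2,4,5,7,8,9,10]=20  [3,4,5,7,8,9,10]=20  [4,5,6,7,8,9,10]=80
  size 8 → [0,2,4,5,7,8,9,10]=40  [0,3,4,5,7,8,9,10]=40  [0,4,5,6,7,8,9,10]=100  [2,3,4,5,7,8,9,10]=40  [2,4,5,6,7,8,9,10]=100  [3,4,5,6,7,8,9,10]=100
  size 9 → [0,2,3,4,5,7,8,9,10]=120  [0,2,4,5,6,7,8,9,10]=240  [0,3,4,5,6,7,8,9,10]=240  [1,3,4,5,6,7,8,9,10]=100  [2,3,4,5,6,7,8,9,10]=240
  first=0(j) contributes 340
  first=1(h) contributes 840
  first=2(i) contributes 340
|[w]| = 1520

1520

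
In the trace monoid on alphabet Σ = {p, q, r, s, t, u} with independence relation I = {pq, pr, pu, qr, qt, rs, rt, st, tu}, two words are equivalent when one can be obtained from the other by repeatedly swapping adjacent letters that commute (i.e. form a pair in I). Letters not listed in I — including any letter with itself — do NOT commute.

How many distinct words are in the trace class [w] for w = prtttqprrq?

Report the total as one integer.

2520

piece 0:p — minimal
piece 1:r — minimal
piece 2:t rests on {0:p}
piece 3:t rests on {2:t}
piece 4:t rests on {3:t}
piece 5:q — minimal
piece 6:p rests on {4:t}
piece 7:r rests on {1:r}
piece 8:r rests on {7:r}
piece 9:q rests on {5:q}
minimal pieces: {0:p, 1:r, 5:q}
ways to finish when only these pieces remain (= sum over removing one remaining piece with nothing left below it):
  1 left: {6}→1  {8}→1  {9}→1
  2 left: {4,6}→1  {5,9}→1  {6,8}→2  {6,9}→2  {7,8}→1  {8,9}→2
  3 left: {1,7,8}→1  {3,4,6}→1  {4,6,8}→3  {4,6,9}→3  {5,6,9}→3  {5,8,9}→3  {6,7,8}→3  {6,8,9}→6  {7,8,9}→3
  4 left: {1,6,7,8}→4  {1,7,8,9}→4  {2,3,4,6}→1  {3,4,6,8}→4  {3,4,6,9}→4  {4,5,6,9}→6  {4,6,7,8}→6  {4,6,8,9}→12  {5,6,8,9}→12  {5,7,8,9}→6  {6,7,8,9}→12
  5 left: {0,2,3,4,6}→1  {1,4,6,7,8}→10  {1,5,7,8,9}→10  {1,6,7,8,9}→20  {2,3,4,6,8}→5  {2,3,4,6,9}→5  {3,4,5,6,9}→10  {3,4,6,7,8}→10  {3,4,6,8,9}→20  {4,5,6,8,9}→30  {4,6,7,8,9}→30  {5,6,7,8,9}→30
  6 left: {0,2,3,4,6,8}→6  {0,2,3,4,6,9}→6  {1,3,4,6,7,8}→20  {1,4,6,7,8,9}→60  {1,5,6,7,8,9}→60  {2,3,4,5,6,9}→15  {2,3,4,6,7,8}→15  {2,3,4,6,8,9}→30  {3,4,5,6,8,9}→60  {3,4,6,7,8,9}→60  {4,5,6,7,8,9}→90
  7 left: {0,2,3,4,5,6,9}→21  {0,2,3,4,6,7,8}→21  {0,2,3,4,6,8,9}→42  {1,2,3,4,6,7,8}→35  {1,3,4,6,7,8,9}→140  {1,4,5,6,7,8,9}→210  {2,3,4,5,6,8,9}→105  {2,3,4,6,7,8,9}→105  {3,4,5,6,7,8,9}→210
  8 left: {0,1,2,3,4,6,7,8}→56  {0,2,3,4,5,6,8,9}→168  {0,2,3,4,6,7,8,9}→168  {1,2,3,4,6,7,8,9}→280  {1,3,4,5,6,7,8,9}→560  {2,3,4,5,6,7,8,9}→420
  placing 0:p first → 1260 extensions
  placing 1:r first → 756 extensions
  placing 5:q first → 504 extensions
total linear extensions = 2520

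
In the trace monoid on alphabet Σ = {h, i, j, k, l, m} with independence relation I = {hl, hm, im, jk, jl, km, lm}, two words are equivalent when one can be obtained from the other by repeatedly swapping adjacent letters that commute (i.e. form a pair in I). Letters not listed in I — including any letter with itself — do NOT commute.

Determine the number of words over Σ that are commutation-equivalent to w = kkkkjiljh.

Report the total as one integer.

piece 0:k — minimal
piece 1:k rests on {0:k}
piece 2:k rests on {1:k}
piece 3:k rests on {2:k}
piece 4:j — minimal
piece 5:i rests on {3:k, 4:j}
piece 6:l rests on {5:i}
piece 7:j rests on {5:i}
piece 8:h rests on {7:j}
minimal pieces: {0:k, 4:j}
ways to finish when only these pieces remain (= sum over removing one remaining piece with nothing left below it):
  1 left: {6}→1  {8}→1
  2 left: {6,8}→2  {7,8}→1
  3 left: {6,7,8}→3
  4 left: {5,6,7,8}→3
  5 left: {3,5,6,7,8}→3  {4,5,6,7,8}→3
  6 left: {2,3,5,6,7,8}→3  {3,4,5,6,7,8}→6
  7 left: {1,2,3,5,6,7,8}→3  {2,3,4,5,6,7,8}→9
  placing 0:k first → 12 extensions
  placing 4:j first → 3 extensions
total linear extensions = 15

15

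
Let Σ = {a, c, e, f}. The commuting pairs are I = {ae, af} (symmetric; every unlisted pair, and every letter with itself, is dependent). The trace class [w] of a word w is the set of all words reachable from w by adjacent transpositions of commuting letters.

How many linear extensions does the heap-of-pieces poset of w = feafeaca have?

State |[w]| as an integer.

15

drop 0:f onto floor
drop 1:e onto {0:f}
drop 2:a onto floor
drop 3:f onto {1:e}
drop 4:e onto {3:f}
drop 5:a onto {2:a}
drop 6:c onto {4:e, 5:a}
drop 7:a onto {6:c}
ground layer = {0:f, 2:a}
drop-orders for the pieces not yet dropped (sum over which currently-grounded one goes next):
  1 to go: {7} 1
  2 to go: {6,7} 1
  3 to go: {4,6,7} 1  {5,6,7} 1
  4 to go: {2,5,6,7} 1  {3,4,6,7} 1  {4,5,6,7} 2
  5 to go: {1,3,4,6,7} 1  {2,4,5,6,7} 3  {3,4,5,6,7} 3
  6 to go: {0,1,3,4,6,7} 1  {1,3,4,5,6,7} 4  {2,3,4,5,6,7} 6
  if 0:f drops first: 10 orders
  if 2:a drops first: 5 orders
heap linearizations: 15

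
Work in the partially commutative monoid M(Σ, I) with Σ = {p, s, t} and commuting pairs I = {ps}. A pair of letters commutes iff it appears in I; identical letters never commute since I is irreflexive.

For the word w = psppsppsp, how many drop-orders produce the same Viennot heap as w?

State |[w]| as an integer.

84

0(p) covers ∅
1(s) covers ∅
2(p) covers 0:p
3(p) covers 2:p
4(s) covers 1:s
5(p) covers 3:p
6(p) covers 5:p
7(s) covers 4:s
8(p) covers 6:p
floor of heap: 0:p, 1:s
completions by unplaced set U, small U first (add the entries for U minus each lowest piece of U):
  |U|=1: {7}:1  {8}:1
  |U|=2: {4,7}:1  {6,8}:1  {7,8}:2
  |U|=3: {1,4,7}:1  {4,7,8}:3  {5,6,8}:1  {6,7,8}:3
  |U|=4: {1,4,7,8}:4  {3,5,6,8}:1  {4,6,7,8}:6  {5,6,7,8}:4
  |U|=5: {1,4,6,7,8}:10  {2,3,5,6,8}:1  {3,5,6,7,8}:5  {4,5,6,7,8}:10
  |U|=6: {0,2,3,5,6,8}:1  {1,4,5,6,7,8}:20  {2,3,5,6,7,8}:6  {3,4,5,6,7,8}:15
  |U|=7: {0,2,3,5,6,7,8}:7  {1,3,4,5,6,7,8}:35  {2,3,4,5,6,7,8}:21
  start at 0(p): 56
  start at 1(s): 28
sum over floor = 84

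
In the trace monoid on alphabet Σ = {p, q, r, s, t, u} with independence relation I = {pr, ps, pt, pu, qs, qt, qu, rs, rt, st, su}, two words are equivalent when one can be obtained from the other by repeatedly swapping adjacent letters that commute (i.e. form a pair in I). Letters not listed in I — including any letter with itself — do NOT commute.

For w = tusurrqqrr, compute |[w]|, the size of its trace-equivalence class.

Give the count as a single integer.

#0=t has no predecessor
#1=u depends on [0:t]
#2=s has no predecessor
#3=u depends on [1:u]
#4=r depends on [3:u]
#5=r depends on [4:r]
#6=q depends on [5:r]
#7=q depends on [6:q]
#8=r depends on [7:q]
#9=r depends on [8:r]
sources: [0:t, 2:s]
N(rest) = Σ N(rest − s) over sources s of rest; N(one piece) = 1:
  size 1 → [2]=1  [9]=1
  size 2 → [2,9]=2  [8,9]=1
  size 3 → [2,8,9]=3  [7,8,9]=1
  size 4 → [2,7,8,9]=4  [6,7,8,9]=1
  size 5 → [2,6,7,8,9]=5  [5,6,7,8,9]=1
  size 6 → [2,5,6,7,8,9]=6  [4,5,6,7,8,9]=1
  size 7 → [2,4,5,6,7,8,9]=7  [3,4,5,6,7,8,9]=1
  size 8 → [1,3,4,5,6,7,8,9]=1  [2,3,4,5,6,7,8,9]=8
  first=0(t) contributes 9
  first=2(s) contributes 1
|[w]| = 10

10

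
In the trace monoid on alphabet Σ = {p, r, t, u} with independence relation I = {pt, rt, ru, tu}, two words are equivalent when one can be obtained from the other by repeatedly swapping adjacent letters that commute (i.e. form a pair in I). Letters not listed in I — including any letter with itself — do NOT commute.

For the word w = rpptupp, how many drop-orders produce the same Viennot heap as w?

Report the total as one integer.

drop 0:r onto floor
drop 1:p onto {0:r}
drop 2:p onto {1:p}
drop 3:t onto floor
drop 4:u onto {2:p}
drop 5:p onto {4:u}
drop 6:p onto {5:p}
ground layer = {0:r, 3:t}
drop-orders for the pieces not yet dropped (sum over which currently-grounded one goes next):
  1 to go: {3} 1  {6} 1
  2 to go: {3,6} 2  {5,6} 1
  3 to go: {3,5,6} 3  {4,5,6} 1
  4 to go: {2,4,5,6} 1  {3,4,5,6} 4
  5 to go: {1,2,4,5,6} 1  {2,3,4,5,6} 5
  if 0:r drops first: 6 orders
  if 3:t drops first: 1 orders
heap linearizations: 7

7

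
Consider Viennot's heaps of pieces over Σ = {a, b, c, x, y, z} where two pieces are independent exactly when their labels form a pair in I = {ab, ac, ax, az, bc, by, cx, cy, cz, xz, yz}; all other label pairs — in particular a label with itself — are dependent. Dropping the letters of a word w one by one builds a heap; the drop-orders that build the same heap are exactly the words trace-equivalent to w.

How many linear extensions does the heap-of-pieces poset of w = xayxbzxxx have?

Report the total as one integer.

8

piece 0:x — minimal
piece 1:a — minimal
piece 2:y rests on {0:x, 1:a}
piece 3:x rests on {2:y}
piece 4:b rests on {3:x}
piece 5:z rests on {4:b}
piece 6:x rests on {4:b}
piece 7:x rests on {6:x}
piece 8:x rests on {7:x}
minimal pieces: {0:x, 1:a}
ways to finish when only these pieces remain (= sum over removing one remaining piece with nothing left below it):
  1 left: {5}→1  {8}→1
  2 left: {5,8}→2  {7,8}→1
  3 left: {5,7,8}→3  {6,7,8}→1
  4 left: {5,6,7,8}→4
  5 left: {4,5,6,7,8}→4
  6 left: {3,4,5,6,7,8}→4
  7 left: {2,3,4,5,6,7,8}→4
  placing 0:x first → 4 extensions
  placing 1:a first → 4 extensions
total linear extensions = 8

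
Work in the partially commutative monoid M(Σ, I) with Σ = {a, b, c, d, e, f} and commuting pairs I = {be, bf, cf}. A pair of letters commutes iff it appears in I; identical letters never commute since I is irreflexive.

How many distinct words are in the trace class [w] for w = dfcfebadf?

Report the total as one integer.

0(d) covers ∅
1(f) covers 0:d
2(c) covers 0:d
3(f) covers 1:f
4(e) covers 2:c, 3:f
5(b) covers 2:c
6(a) covers 4:e, 5:b
7(d) covers 6:a
8(f) covers 7:d
floor of heap: 0:d
completions by unplaced set U, small U first (add the entries for U minus each lowest piece of U):
  |U|=1: {8}:1
  |U|=2: {7,8}:1
  |U|=3: {6,7,8}:1
  |U|=4: {4,6,7,8}:1  {5,6,7,8}:1
  |U|=5: {3,4,6,7,8}:1  {4,5,6,7,8}:2
  |U|=6: {1,3,4,6,7,8}:1  {2,4,5,6,7,8}:2  {3,4,5,6,7,8}:3
  |U|=7: {1,3,4,5,6,7,8}:4  {2,3,4,5,6,7,8}:5
  start at 0(d): 9

9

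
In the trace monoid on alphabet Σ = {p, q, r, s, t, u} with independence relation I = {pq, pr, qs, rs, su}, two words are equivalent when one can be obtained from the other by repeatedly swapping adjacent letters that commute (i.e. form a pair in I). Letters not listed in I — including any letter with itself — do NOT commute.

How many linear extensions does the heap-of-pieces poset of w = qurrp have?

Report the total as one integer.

#0=q has no predecessor
#1=u depends on [0:q]
#2=r depends on [1:u]
#3=r depends on [2:r]
#4=p depends on [1:u]
sources: [0:q]
N(rest) = Σ N(rest − s) over sources s of rest; N(one piece) = 1:
  size 1 → [3]=1  [4]=1
  size 2 → [2,3]=1  [3,4]=2
  size 3 → [2,3,4]=3
  first=0(q) contributes 3

3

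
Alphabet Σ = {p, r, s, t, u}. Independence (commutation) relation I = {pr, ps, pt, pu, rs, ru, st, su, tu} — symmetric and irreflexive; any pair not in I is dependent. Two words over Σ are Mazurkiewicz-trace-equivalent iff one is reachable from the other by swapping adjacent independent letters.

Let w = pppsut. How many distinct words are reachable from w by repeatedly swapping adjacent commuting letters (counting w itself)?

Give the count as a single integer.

120

drop 0:p onto floor
drop 1:p onto {0:p}
drop 2:p onto {1:p}
drop 3:s onto floor
drop 4:u onto floor
drop 5:t onto floor
ground layer = {0:p, 3:s, 4:u, 5:t}
drop-orders for the pieces not yet dropped (sum over which currently-grounded one goes next):
  1 to go: {2} 1  {3} 1  {4} 1  {5} 1
  2 to go: {1,2} 1  {2,3} 2  {2,4} 2  {2,5} 2  {3,4} 2  {3,5} 2  {4,5} 2
  3 to go: {0,1,2} 1  {1,2,3} 3  {1,2,4} 3  {1,2,5} 3  {2,3,4} 6  {2,3,5} 6  {2,4,5} 6  {3,4,5} 6
  4 to go: {0,1,2,3} 4  {0,1,2,4} 4  {0,1,2,5} 4  {1,2,3,4} 12  {1,2,3,5} 12  {1,2,4,5} 12  {2,3,4,5} 24
  if 0:p drops first: 60 orders
  if 3:s drops first: 20 orders
  if 4:u drops first: 20 orders
  if 5:t drops first: 20 orders
heap linearizations: 120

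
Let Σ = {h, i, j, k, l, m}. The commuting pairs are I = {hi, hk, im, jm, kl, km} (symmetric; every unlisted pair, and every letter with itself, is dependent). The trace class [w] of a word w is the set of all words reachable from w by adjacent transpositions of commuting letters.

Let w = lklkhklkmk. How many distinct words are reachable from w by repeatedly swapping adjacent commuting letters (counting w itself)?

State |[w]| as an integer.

piece 0:l — minimal
piece 1:k — minimal
piece 2:l rests on {0:l}
piece 3:k rests on {1:k}
piece 4:h rests on {2:l}
piece 5:k rests on {3:k}
piece 6:l rests on {4:h}
piece 7:k rests on {5:k}
piece 8:m rests on {6:l}
piece 9:k rests on {7:k}
minimal pieces: {0:l, 1:k}
ways to finish when only these pieces remain (= sum over removing one remaining piece with nothing left below it):
  1 left: {8}→1  {9}→1
  2 left: {6,8}→1  {7,9}→1  {8,9}→2
  3 left: {4,6,8}→1  {5,7,9}→1  {6,8,9}→3  {7,8,9}→3
  4 left: {2,4,6,8}→1  {3,5,7,9}→1  {4,6,8,9}→4  {5,7,8,9}→4  {6,7,8,9}→6
  5 left: {0,2,4,6,8}→1  {1,3,5,7,9}→1  {2,4,6,8,9}→5  {3,5,7,8,9}→5  {4,6,7,8,9}→10  {5,6,7,8,9}→10
  6 left: {0,2,4,6,8,9}→6  {1,3,5,7,8,9}→6  {2,4,6,7,8,9}→15  {3,5,6,7,8,9}→15  {4,5,6,7,8,9}→20
  7 left: {0,2,4,6,7,8,9}→21  {1,3,5,6,7,8,9}→21  {2,4,5,6,7,8,9}→35  {3,4,5,6,7,8,9}→35
  8 left: {0,2,4,5,6,7,8,9}→56  {1,3,4,5,6,7,8,9}→56  {2,3,4,5,6,7,8,9}→70
  placing 0:l first → 126 extensions
  placing 1:k first → 126 extensions
total linear extensions = 252

252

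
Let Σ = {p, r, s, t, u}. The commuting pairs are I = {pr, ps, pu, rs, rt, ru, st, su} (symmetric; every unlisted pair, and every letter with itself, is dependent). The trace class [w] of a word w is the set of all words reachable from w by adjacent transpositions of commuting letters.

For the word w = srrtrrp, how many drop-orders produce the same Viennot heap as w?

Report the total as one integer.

105

#0=s has no predecessor
#1=r has no predecessor
#2=r depends on [1:r]
#3=t has no predecessor
#4=r depends on [2:r]
#5=r depends on [4:r]
#6=p depends on [3:t]
sources: [0:s, 1:r, 3:t]
N(rest) = Σ N(rest − s) over sources s of rest; N(one piece) = 1:
  size 1 → [0]=1  [5]=1  [6]=1
  size 2 → [0,5]=2  [0,6]=2  [3,6]=1  [4,5]=1  [5,6]=2
  size 3 → [0,3,6]=3  [0,4,5]=3  [0,5,6]=6  [2,4,5]=1  [3,5,6]=3  [4,5,6]=3
  size 4 → [0,2,4,5]=4  [0,3,5,6]=12  [0,4,5,6]=12  [1,2,4,5]=1  [2,4,5,6]=4  [3,4,5,6]=6
  size 5 → [0,1,2,4,5]=5  [0,2,4,5,6]=20  [0,3,4,5,6]=30  [1,2,4,5,6]=5  [2,3,4,5,6]=10
  first=0(s) contributes 15
  first=1(r) contributes 60
  first=3(t) contributes 30
|[w]| = 105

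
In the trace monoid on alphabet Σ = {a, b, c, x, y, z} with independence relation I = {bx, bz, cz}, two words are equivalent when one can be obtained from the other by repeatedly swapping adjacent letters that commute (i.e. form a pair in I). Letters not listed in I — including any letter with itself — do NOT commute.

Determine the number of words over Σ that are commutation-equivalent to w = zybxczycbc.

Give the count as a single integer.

5

#0=z has no predecessor
#1=y depends on [0:z]
#2=b depends on [1:y]
#3=x depends on [1:y]
#4=c depends on [2:b, 3:x]
#5=z depends on [3:x]
#6=y depends on [4:c, 5:z]
#7=c depends on [6:y]
#8=b depends on [7:c]
#9=c depends on [8:b]
sources: [0:z]
N(rest) = Σ N(rest − s) over sources s of rest; N(one piece) = 1:
  size 1 → [9]=1
  size 2 → [8,9]=1
  size 3 → [7,8,9]=1
  size 4 → [6,7,8,9]=1
  size 5 → [4,6,7,8,9]=1  [5,6,7,8,9]=1
  size 6 → [2,4,6,7,8,9]=1  [4,5,6,7,8,9]=2
  size 7 → [2,4,5,6,7,8,9]=3  [3,4,5,6,7,8,9]=2
  size 8 → [2,3,4,5,6,7,8,9]=5
  first=0(z) contributes 5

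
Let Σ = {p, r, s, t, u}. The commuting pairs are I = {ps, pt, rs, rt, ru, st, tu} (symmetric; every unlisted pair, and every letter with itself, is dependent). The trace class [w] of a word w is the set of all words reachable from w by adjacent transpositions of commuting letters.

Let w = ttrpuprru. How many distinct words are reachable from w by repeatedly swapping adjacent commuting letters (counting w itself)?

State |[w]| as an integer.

108

0(t) covers ∅
1(t) covers 0:t
2(r) covers ∅
3(p) covers 2:r
4(u) covers 3:p
5(p) covers 4:u
6(r) covers 5:p
7(r) covers 6:r
8(u) covers 5:p
floor of heap: 0:t, 2:r
completions by unplaced set U, small U first (add the entries for U minus each lowest piece of U):
  |U|=1: {1}:1  {7}:1  {8}:1
  |U|=2: {0,1}:1  {1,7}:2  {1,8}:2  {6,7}:1  {7,8}:2
  |U|=3: {0,1,7}:3  {0,1,8}:3  {1,6,7}:3  {1,7,8}:6  {6,7,8}:3
  |U|=4: {0,1,6,7}:6  {0,1,7,8}:12  {1,6,7,8}:12  {5,6,7,8}:3
  |U|=5: {0,1,6,7,8}:30  {1,5,6,7,8}:15  {4,5,6,7,8}:3
  |U|=6: {0,1,5,6,7,8}:45  {1,4,5,6,7,8}:18  {3,4,5,6,7,8}:3
  |U|=7: {0,1,4,5,6,7,8}:63  {1,3,4,5,6,7,8}:21  {2,3,4,5,6,7,8}:3
  start at 0(t): 24
  start at 2(r): 84
sum over floor = 108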